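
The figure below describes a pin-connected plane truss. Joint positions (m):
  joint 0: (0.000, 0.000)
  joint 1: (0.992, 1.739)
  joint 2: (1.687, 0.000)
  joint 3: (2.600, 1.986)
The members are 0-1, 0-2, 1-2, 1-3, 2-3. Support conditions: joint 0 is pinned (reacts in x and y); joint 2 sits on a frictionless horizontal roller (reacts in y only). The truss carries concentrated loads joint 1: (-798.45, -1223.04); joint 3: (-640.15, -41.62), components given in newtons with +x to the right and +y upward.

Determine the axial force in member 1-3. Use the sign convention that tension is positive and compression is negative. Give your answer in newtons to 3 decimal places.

-676.039

N=4 nodes, M=5 members, R=3 reactions → 2N=8, M+R=8
member 0 (0-1): L=2.0020, (cx,cy)=(0.4955,0.8686)
member 1 (0-2): L=1.6870, (cx,cy)=(1.0000,0.0000)
member 2 (1-2): L=1.8727, (cx,cy)=(0.3711,-0.9286)
member 3 (1-3): L=1.6269, (cx,cy)=(0.9884,0.1518)
member 4 (2-3): L=2.1858, (cx,cy)=(0.4177,0.9086)
solve A·x = −loads:
  F[0-1] = -2369.3048 N (compression)
  F[0-2] = -264.6253 N (compression)
  F[1-2] = +788.6449 N (tension)
  F[1-3] = -676.0394 N (compression)
  F[2-3] = +67.1597 N (tension)
  Rx@0 = +1438.6000 N
  Ry@0 = +2058.0060 N
  Ry@2 = -793.3460 N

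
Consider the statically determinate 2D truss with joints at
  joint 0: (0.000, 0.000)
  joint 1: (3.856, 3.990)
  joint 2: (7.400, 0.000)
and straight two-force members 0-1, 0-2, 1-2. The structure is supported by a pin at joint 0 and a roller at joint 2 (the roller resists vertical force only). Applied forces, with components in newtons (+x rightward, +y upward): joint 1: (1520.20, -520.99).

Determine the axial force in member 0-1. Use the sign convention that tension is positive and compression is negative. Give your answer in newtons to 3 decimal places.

N=3 nodes, M=3 members, R=3 reactions → 2N=6, M+R=6
member 0 (0-1): L=5.5488, (cx,cy)=(0.6949,0.7191)
member 1 (0-2): L=7.4000, (cx,cy)=(1.0000,0.0000)
member 2 (1-2): L=5.3367, (cx,cy)=(0.6641,-0.7477)
solve A·x = −loads:
  F[0-1] = +792.9086 N (tension)
  F[0-2] = +969.1849 N (tension)
  F[1-2] = -1459.4298 N (compression)
  Rx@0 = -1520.2000 N
  Ry@0 = -570.1634 N
  Ry@2 = +1091.1534 N

792.909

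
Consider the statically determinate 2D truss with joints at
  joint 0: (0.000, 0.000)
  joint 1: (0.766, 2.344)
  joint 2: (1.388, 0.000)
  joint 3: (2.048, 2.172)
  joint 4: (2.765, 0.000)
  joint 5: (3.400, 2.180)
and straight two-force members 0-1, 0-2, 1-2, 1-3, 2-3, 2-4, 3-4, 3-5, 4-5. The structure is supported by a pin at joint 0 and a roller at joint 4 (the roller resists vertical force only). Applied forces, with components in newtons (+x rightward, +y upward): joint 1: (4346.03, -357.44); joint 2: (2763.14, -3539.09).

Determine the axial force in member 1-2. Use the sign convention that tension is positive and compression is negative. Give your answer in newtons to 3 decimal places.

-1620.642

N=6 nodes, M=9 members, R=3 reactions → 2N=12, M+R=12
member 0 (0-1): L=2.4660, (cx,cy)=(0.3106,0.9505)
member 1 (0-2): L=1.3880, (cx,cy)=(1.0000,0.0000)
member 2 (1-2): L=2.4251, (cx,cy)=(0.2565,-0.9665)
member 3 (1-3): L=1.2935, (cx,cy)=(0.9911,-0.1330)
member 4 (2-3): L=2.2701, (cx,cy)=(0.2907,0.9568)
member 5 (2-4): L=1.3770, (cx,cy)=(1.0000,0.0000)
member 6 (3-4): L=2.2873, (cx,cy)=(0.3135,-0.9496)
member 7 (3-5): L=1.3520, (cx,cy)=(1.0000,0.0059)
member 8 (4-5): L=2.2706, (cx,cy)=(0.2797,0.9601)
solve A·x = −loads:
  F[0-1] = +1749.9457 N (tension)
  F[0-2] = +6565.5911 N (tension)
  F[1-2] = -1620.6424 N (compression)
  F[1-3] = -3417.1315 N (compression)
  F[2-3] = +5336.0269 N (tension)
  F[2-4] = +1835.3846 N (tension)
  F[3-4] = -5855.0177 N (compression)
  F[3-5] = -0.0000 N (compression)
  F[4-5] = +0.0000 N (tension)
  Rx@0 = -7109.1700 N
  Ry@0 = -1663.3797 N
  Ry@4 = +5559.9097 N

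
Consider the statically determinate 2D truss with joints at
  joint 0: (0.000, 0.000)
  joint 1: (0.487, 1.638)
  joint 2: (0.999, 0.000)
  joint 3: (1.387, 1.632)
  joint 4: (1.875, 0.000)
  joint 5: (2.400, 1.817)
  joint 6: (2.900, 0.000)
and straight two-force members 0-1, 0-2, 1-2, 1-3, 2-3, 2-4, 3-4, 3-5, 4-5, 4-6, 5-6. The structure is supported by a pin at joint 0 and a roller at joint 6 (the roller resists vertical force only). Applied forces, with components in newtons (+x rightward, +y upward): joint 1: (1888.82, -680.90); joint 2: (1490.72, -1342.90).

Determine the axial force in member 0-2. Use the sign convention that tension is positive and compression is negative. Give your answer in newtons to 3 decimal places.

3492.517

N=7 nodes, M=11 members, R=3 reactions → 2N=14, M+R=14
member 0 (0-1): L=1.7089, (cx,cy)=(0.2850,0.9585)
member 1 (0-2): L=0.9990, (cx,cy)=(1.0000,0.0000)
member 2 (1-2): L=1.7162, (cx,cy)=(0.2983,-0.9545)
member 3 (1-3): L=0.9000, (cx,cy)=(1.0000,-0.0067)
member 4 (2-3): L=1.6775, (cx,cy)=(0.2313,0.9729)
member 5 (2-4): L=0.8760, (cx,cy)=(1.0000,0.0000)
member 6 (3-4): L=1.7034, (cx,cy)=(0.2865,-0.9581)
member 7 (3-5): L=1.0298, (cx,cy)=(0.9837,0.1797)
member 8 (4-5): L=1.8913, (cx,cy)=(0.2776,0.9607)
member 9 (4-6): L=1.0250, (cx,cy)=(1.0000,0.0000)
member 10 (5-6): L=1.8845, (cx,cy)=(0.2653,-0.9642)
solve A·x = −loads:
  F[0-1] = -396.4314 N (compression)
  F[0-2] = +3492.5169 N (tension)
  F[1-2] = -301.9123 N (compression)
  F[1-3] = -1911.7665 N (compression)
  F[2-3] = +1676.5254 N (tension)
  F[2-4] = +1523.9468 N (tension)
  F[3-4] = -1902.3277 N (compression)
  F[3-5] = -995.1478 N (compression)
  F[4-5] = +1897.1452 N (tension)
  F[4-6] = +452.3412 N (tension)
  F[5-6] = -1704.9095 N (compression)
  Rx@0 = -3379.5400 N
  Ry@0 = +379.9922 N
  Ry@6 = +1643.8078 N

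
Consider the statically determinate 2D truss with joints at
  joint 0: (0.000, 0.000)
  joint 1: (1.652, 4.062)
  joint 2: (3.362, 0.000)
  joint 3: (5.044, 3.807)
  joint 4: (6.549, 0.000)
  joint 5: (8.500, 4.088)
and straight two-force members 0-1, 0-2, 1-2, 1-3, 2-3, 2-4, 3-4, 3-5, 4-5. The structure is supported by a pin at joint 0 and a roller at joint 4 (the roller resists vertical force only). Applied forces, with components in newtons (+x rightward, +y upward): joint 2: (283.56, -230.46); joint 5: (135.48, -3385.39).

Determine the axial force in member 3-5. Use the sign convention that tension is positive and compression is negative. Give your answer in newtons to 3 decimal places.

N=6 nodes, M=9 members, R=3 reactions → 2N=12, M+R=12
member 0 (0-1): L=4.3851, (cx,cy)=(0.3767,0.9263)
member 1 (0-2): L=3.3620, (cx,cy)=(1.0000,0.0000)
member 2 (1-2): L=4.4073, (cx,cy)=(0.3880,-0.9217)
member 3 (1-3): L=3.4016, (cx,cy)=(0.9972,-0.0750)
member 4 (2-3): L=4.1620, (cx,cy)=(0.4041,0.9147)
member 5 (2-4): L=3.1870, (cx,cy)=(1.0000,0.0000)
member 6 (3-4): L=4.0937, (cx,cy)=(0.3676,-0.9300)
member 7 (3-5): L=3.4674, (cx,cy)=(0.9967,0.0810)
member 8 (4-5): L=4.5297, (cx,cy)=(0.4307,0.9025)
solve A·x = −loads:
  F[0-1] = +1058.9760 N (tension)
  F[0-2] = +20.0901 N (tension)
  F[1-2] = -1132.7208 N (compression)
  F[1-3] = +840.8071 N (tension)
  F[2-3] = +1393.2908 N (tension)
  F[2-4] = -1266.0334 N (compression)
  F[3-4] = -1143.3527 N (compression)
  F[3-5] = +1827.8669 N (tension)
  F[4-5] = -3915.3073 N (compression)
  Rx@0 = -419.0400 N
  Ry@0 = -980.9531 N
  Ry@4 = +4596.8031 N

1827.867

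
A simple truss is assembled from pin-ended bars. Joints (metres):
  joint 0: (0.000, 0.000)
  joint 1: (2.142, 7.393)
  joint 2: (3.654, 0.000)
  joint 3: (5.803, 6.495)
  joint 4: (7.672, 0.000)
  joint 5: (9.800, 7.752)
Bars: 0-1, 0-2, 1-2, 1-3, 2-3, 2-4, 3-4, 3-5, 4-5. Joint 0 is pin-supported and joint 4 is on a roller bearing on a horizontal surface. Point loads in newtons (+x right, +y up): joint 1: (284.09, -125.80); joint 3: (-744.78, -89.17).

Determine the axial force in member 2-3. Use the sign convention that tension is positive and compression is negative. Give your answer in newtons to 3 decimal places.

-495.020

N=6 nodes, M=9 members, R=3 reactions → 2N=12, M+R=12
member 0 (0-1): L=7.6971, (cx,cy)=(0.2783,0.9605)
member 1 (0-2): L=3.6540, (cx,cy)=(1.0000,0.0000)
member 2 (1-2): L=7.5460, (cx,cy)=(0.2004,-0.9797)
member 3 (1-3): L=3.7695, (cx,cy)=(0.9712,-0.2382)
member 4 (2-3): L=6.8413, (cx,cy)=(0.3141,0.9494)
member 5 (2-4): L=4.0180, (cx,cy)=(1.0000,0.0000)
member 6 (3-4): L=6.7586, (cx,cy)=(0.2765,-0.9610)
member 7 (3-5): L=4.1900, (cx,cy)=(0.9539,0.3000)
member 8 (4-5): L=8.0388, (cx,cy)=(0.2647,0.9643)
solve A·x = −loads:
  F[0-1] = -488.4560 N (compression)
  F[0-2] = -324.7584 N (compression)
  F[1-2] = +479.6912 N (tension)
  F[1-3] = -531.4377 N (compression)
  F[2-3] = -495.0198 N (compression)
  F[2-4] = -73.1459 N (compression)
  F[3-4] = +264.5057 N (tension)
  F[3-5] = +0.0000 N (tension)
  F[4-5] = -0.0000 N (compression)
  Rx@0 = +460.6900 N
  Ry@0 = +469.1608 N
  Ry@4 = -254.1908 N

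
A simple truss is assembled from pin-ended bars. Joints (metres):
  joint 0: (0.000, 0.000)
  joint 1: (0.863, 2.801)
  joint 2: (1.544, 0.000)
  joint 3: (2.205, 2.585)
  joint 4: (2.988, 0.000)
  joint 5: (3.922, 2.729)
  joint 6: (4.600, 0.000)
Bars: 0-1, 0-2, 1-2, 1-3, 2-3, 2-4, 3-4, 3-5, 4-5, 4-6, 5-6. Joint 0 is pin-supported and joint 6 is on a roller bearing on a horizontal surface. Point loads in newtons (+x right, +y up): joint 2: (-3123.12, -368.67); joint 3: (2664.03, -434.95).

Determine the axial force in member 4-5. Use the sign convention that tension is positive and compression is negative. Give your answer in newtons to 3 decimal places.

N=7 nodes, M=11 members, R=3 reactions → 2N=14, M+R=14
member 0 (0-1): L=2.9309, (cx,cy)=(0.2944,0.9557)
member 1 (0-2): L=1.5440, (cx,cy)=(1.0000,0.0000)
member 2 (1-2): L=2.8826, (cx,cy)=(0.2362,-0.9717)
member 3 (1-3): L=1.3593, (cx,cy)=(0.9873,-0.1589)
member 4 (2-3): L=2.6682, (cx,cy)=(0.2477,0.9688)
member 5 (2-4): L=1.4440, (cx,cy)=(1.0000,0.0000)
member 6 (3-4): L=2.7010, (cx,cy)=(0.2899,-0.9571)
member 7 (3-5): L=1.7230, (cx,cy)=(0.9965,0.0836)
member 8 (4-5): L=2.8844, (cx,cy)=(0.3238,0.9461)
member 9 (4-6): L=1.6120, (cx,cy)=(1.0000,0.0000)
member 10 (5-6): L=2.8120, (cx,cy)=(0.2411,-0.9705)
solve A·x = −loads:
  F[0-1] = +1073.2660 N (tension)
  F[0-2] = -775.1083 N (compression)
  F[1-2] = -1153.0326 N (compression)
  F[1-3] = +595.9899 N (tension)
  F[2-3] = +1536.9751 N (tension)
  F[2-4] = +1694.8505 N (tension)
  F[3-4] = -2008.8713 N (compression)
  F[3-5] = -1116.3956 N (compression)
  F[4-5] = +2032.0926 N (tension)
  F[4-6] = +454.4777 N (tension)
  F[5-6] = -1884.9168 N (compression)
  Rx@0 = +459.0900 N
  Ry@0 = -1025.6863 N
  Ry@6 = +1829.3063 N

2032.093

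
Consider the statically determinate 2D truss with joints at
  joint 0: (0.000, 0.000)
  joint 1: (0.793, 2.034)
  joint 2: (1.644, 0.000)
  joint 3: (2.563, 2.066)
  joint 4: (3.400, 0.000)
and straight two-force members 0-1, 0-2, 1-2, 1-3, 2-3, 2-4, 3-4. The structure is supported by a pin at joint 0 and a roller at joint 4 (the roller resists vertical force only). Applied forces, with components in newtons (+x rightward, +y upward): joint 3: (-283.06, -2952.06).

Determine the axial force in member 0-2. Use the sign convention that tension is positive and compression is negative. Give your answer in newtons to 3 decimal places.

N=5 nodes, M=7 members, R=3 reactions → 2N=10, M+R=10
member 0 (0-1): L=2.1831, (cx,cy)=(0.3632,0.9317)
member 1 (0-2): L=1.6440, (cx,cy)=(1.0000,0.0000)
member 2 (1-2): L=2.2048, (cx,cy)=(0.3860,-0.9225)
member 3 (1-3): L=1.7703, (cx,cy)=(0.9998,0.0181)
member 4 (2-3): L=2.2612, (cx,cy)=(0.4064,0.9137)
member 5 (2-4): L=1.7560, (cx,cy)=(1.0000,0.0000)
member 6 (3-4): L=2.2291, (cx,cy)=(0.3755,-0.9268)
solve A·x = −loads:
  F[0-1] = -964.6166 N (compression)
  F[0-2] = +67.3292 N (tension)
  F[1-2] = +960.0892 N (tension)
  F[1-3] = -721.0702 N (compression)
  F[2-3] = -969.3661 N (compression)
  F[2-4] = +831.8677 N (tension)
  F[3-4] = -2215.4401 N (compression)
  Rx@0 = +283.0600 N
  Ry@0 = +898.7283 N
  Ry@4 = +2053.3317 N

67.329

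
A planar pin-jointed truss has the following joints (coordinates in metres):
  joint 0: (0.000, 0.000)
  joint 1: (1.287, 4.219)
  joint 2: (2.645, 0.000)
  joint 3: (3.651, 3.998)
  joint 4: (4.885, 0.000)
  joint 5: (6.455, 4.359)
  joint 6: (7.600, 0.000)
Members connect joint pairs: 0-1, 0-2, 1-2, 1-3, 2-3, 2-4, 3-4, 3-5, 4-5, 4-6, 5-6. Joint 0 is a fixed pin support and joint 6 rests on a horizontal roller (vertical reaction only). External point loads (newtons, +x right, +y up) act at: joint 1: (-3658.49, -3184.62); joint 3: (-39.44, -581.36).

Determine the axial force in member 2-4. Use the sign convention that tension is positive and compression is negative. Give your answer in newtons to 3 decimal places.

-1218.005

N=7 nodes, M=11 members, R=3 reactions → 2N=14, M+R=14
member 0 (0-1): L=4.4109, (cx,cy)=(0.2918,0.9565)
member 1 (0-2): L=2.6450, (cx,cy)=(1.0000,0.0000)
member 2 (1-2): L=4.4322, (cx,cy)=(0.3064,-0.9519)
member 3 (1-3): L=2.3743, (cx,cy)=(0.9957,-0.0931)
member 4 (2-3): L=4.1226, (cx,cy)=(0.2440,0.9698)
member 5 (2-4): L=2.2400, (cx,cy)=(1.0000,0.0000)
member 6 (3-4): L=4.1841, (cx,cy)=(0.2949,-0.9555)
member 7 (3-5): L=2.8271, (cx,cy)=(0.9918,0.1277)
member 8 (4-5): L=4.6331, (cx,cy)=(0.3389,0.9408)
member 9 (4-6): L=2.7150, (cx,cy)=(1.0000,0.0000)
member 10 (5-6): L=4.5069, (cx,cy)=(0.2541,-0.9672)
solve A·x = −loads:
  F[0-1] = -5226.5200 N (compression)
  F[0-2] = -2172.9621 N (compression)
  F[1-2] = +1749.2623 N (tension)
  F[1-3] = +1604.5205 N (tension)
  F[2-3] = -1717.0352 N (compression)
  F[2-4] = -1218.0051 N (compression)
  F[3-4] = +1399.0372 N (tension)
  F[3-5] = +812.0407 N (tension)
  F[4-5] = -1420.8742 N (compression)
  F[4-6] = -323.9093 N (compression)
  F[5-6] = +1274.9502 N (tension)
  Rx@0 = +3697.9300 N
  Ry@0 = +4999.0983 N
  Ry@6 = -1233.1183 N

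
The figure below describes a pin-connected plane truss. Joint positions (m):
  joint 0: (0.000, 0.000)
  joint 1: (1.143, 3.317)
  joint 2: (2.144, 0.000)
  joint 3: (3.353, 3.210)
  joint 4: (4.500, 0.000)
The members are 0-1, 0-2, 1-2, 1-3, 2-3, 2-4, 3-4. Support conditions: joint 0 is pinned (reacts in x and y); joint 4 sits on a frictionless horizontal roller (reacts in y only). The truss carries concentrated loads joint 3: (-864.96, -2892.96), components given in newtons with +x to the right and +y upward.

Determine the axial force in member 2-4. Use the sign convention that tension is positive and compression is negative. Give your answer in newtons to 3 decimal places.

549.764

N=5 nodes, M=7 members, R=3 reactions → 2N=10, M+R=10
member 0 (0-1): L=3.5084, (cx,cy)=(0.3258,0.9454)
member 1 (0-2): L=2.1440, (cx,cy)=(1.0000,0.0000)
member 2 (1-2): L=3.4647, (cx,cy)=(0.2889,-0.9574)
member 3 (1-3): L=2.2126, (cx,cy)=(0.9988,-0.0484)
member 4 (2-3): L=3.4301, (cx,cy)=(0.3525,0.9358)
member 5 (2-4): L=2.3560, (cx,cy)=(1.0000,0.0000)
member 6 (3-4): L=3.4088, (cx,cy)=(0.3365,-0.9417)
solve A·x = −loads:
  F[0-1] = -1432.5440 N (compression)
  F[0-2] = -398.2534 N (compression)
  F[1-2] = +1459.6465 N (tension)
  F[1-3] = -889.4534 N (compression)
  F[2-3] = -1493.2298 N (compression)
  F[2-4] = +549.7638 N (tension)
  F[3-4] = -1633.8432 N (compression)
  Rx@0 = +864.9600 N
  Ry@0 = +1354.3882 N
  Ry@4 = +1538.5718 N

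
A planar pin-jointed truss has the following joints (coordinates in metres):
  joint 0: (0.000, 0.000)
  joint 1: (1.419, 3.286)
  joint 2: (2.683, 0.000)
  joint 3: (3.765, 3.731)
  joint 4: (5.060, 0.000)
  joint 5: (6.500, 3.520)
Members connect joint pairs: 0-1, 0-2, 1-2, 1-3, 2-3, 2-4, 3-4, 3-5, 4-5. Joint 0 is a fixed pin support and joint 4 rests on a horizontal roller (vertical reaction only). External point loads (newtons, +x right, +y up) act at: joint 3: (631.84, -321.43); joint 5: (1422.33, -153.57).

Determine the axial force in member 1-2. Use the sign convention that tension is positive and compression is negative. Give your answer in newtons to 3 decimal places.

-1298.866

N=6 nodes, M=9 members, R=3 reactions → 2N=12, M+R=12
member 0 (0-1): L=3.5793, (cx,cy)=(0.3964,0.9181)
member 1 (0-2): L=2.6830, (cx,cy)=(1.0000,0.0000)
member 2 (1-2): L=3.5207, (cx,cy)=(0.3590,-0.9333)
member 3 (1-3): L=2.3878, (cx,cy)=(0.9825,0.1864)
member 4 (2-3): L=3.8847, (cx,cy)=(0.2785,0.9604)
member 5 (2-4): L=2.3770, (cx,cy)=(1.0000,0.0000)
member 6 (3-4): L=3.9494, (cx,cy)=(0.3279,-0.9447)
member 7 (3-5): L=2.7431, (cx,cy)=(0.9970,-0.0769)
member 8 (4-5): L=3.8032, (cx,cy)=(0.3786,0.9255)
solve A·x = −loads:
  F[0-1] = +1543.2317 N (tension)
  F[0-2] = +1442.3608 N (tension)
  F[1-2] = -1298.8664 N (compression)
  F[1-3] = +1097.3487 N (tension)
  F[2-3] = +1262.2202 N (tension)
  F[2-4] = +624.4833 N (tension)
  F[3-4] = -1957.5040 N (compression)
  F[3-5] = +1443.9939 N (tension)
  F[4-5] = -45.9174 N (compression)
  Rx@0 = -2054.1700 N
  Ry@0 = -1416.7758 N
  Ry@4 = +1891.7758 N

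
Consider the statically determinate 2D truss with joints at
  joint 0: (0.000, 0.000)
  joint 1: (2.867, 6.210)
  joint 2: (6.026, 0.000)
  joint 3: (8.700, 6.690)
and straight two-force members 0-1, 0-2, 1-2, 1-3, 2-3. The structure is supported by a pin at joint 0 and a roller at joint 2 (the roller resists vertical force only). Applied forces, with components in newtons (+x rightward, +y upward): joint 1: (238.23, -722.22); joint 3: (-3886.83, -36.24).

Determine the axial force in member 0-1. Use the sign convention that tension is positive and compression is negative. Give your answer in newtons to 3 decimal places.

-4881.682

N=4 nodes, M=5 members, R=3 reactions → 2N=8, M+R=8
member 0 (0-1): L=6.8399, (cx,cy)=(0.4192,0.9079)
member 1 (0-2): L=6.0260, (cx,cy)=(1.0000,0.0000)
member 2 (1-2): L=6.9673, (cx,cy)=(0.4534,-0.8913)
member 3 (1-3): L=5.8527, (cx,cy)=(0.9966,0.0820)
member 4 (2-3): L=7.2046, (cx,cy)=(0.3712,0.9286)
solve A·x = −loads:
  F[0-1] = -4881.6822 N (compression)
  F[0-2] = -1602.3933 N (compression)
  F[1-2] = +3792.6669 N (tension)
  F[1-3] = -4017.5784 N (compression)
  F[2-3] = +315.8122 N (tension)
  Rx@0 = +3648.6000 N
  Ry@0 = +4432.1393 N
  Ry@2 = -3673.6793 N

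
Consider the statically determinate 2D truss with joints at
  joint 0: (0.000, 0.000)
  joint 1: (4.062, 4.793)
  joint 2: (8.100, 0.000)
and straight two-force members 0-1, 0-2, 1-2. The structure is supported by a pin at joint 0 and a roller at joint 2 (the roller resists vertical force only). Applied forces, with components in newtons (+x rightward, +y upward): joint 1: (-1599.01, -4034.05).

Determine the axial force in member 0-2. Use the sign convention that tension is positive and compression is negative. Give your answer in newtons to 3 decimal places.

907.199

N=3 nodes, M=3 members, R=3 reactions → 2N=6, M+R=6
member 0 (0-1): L=6.2827, (cx,cy)=(0.6465,0.7629)
member 1 (0-2): L=8.1000, (cx,cy)=(1.0000,0.0000)
member 2 (1-2): L=6.2672, (cx,cy)=(0.6443,-0.7648)
solve A·x = −loads:
  F[0-1] = -3876.3751 N (compression)
  F[0-2] = +907.1993 N (tension)
  F[1-2] = -1408.0325 N (compression)
  Rx@0 = +1599.0100 N
  Ry@0 = +2957.2283 N
  Ry@2 = +1076.8217 N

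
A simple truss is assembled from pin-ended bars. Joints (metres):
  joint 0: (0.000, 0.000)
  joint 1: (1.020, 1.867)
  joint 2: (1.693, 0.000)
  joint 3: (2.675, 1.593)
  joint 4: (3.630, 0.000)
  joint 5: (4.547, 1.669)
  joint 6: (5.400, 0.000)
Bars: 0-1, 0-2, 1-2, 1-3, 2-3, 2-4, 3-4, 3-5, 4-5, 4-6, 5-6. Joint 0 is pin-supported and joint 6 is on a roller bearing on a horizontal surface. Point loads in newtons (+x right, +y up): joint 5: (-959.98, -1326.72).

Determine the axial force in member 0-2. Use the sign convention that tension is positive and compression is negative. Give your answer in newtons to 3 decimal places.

N=7 nodes, M=11 members, R=3 reactions → 2N=14, M+R=14
member 0 (0-1): L=2.1275, (cx,cy)=(0.4794,0.8776)
member 1 (0-2): L=1.6930, (cx,cy)=(1.0000,0.0000)
member 2 (1-2): L=1.9846, (cx,cy)=(0.3391,-0.9407)
member 3 (1-3): L=1.6775, (cx,cy)=(0.9866,-0.1633)
member 4 (2-3): L=1.8714, (cx,cy)=(0.5248,0.8513)
member 5 (2-4): L=1.9370, (cx,cy)=(1.0000,0.0000)
member 6 (3-4): L=1.8573, (cx,cy)=(0.5142,-0.8577)
member 7 (3-5): L=1.8735, (cx,cy)=(0.9992,0.0406)
member 8 (4-5): L=1.9043, (cx,cy)=(0.4815,0.8764)
member 9 (4-6): L=1.7700, (cx,cy)=(1.0000,0.0000)
member 10 (5-6): L=1.8743, (cx,cy)=(0.4551,-0.8904)
solve A·x = −loads:
  F[0-1] = -576.9071 N (compression)
  F[0-2] = -683.3849 N (compression)
  F[1-2] = +624.0882 N (tension)
  F[1-3] = -494.8768 N (compression)
  F[2-3] = -689.6981 N (compression)
  F[2-4] = -109.8278 N (compression)
  F[3-4] = +536.9742 N (tension)
  F[3-5] = -1127.1808 N (compression)
  F[4-5] = -525.4903 N (compression)
  F[4-6] = +419.3154 N (tension)
  F[5-6] = -921.3855 N (compression)
  Rx@0 = +959.9800 N
  Ry@0 = +506.2776 N
  Ry@6 = +820.4424 N

-683.385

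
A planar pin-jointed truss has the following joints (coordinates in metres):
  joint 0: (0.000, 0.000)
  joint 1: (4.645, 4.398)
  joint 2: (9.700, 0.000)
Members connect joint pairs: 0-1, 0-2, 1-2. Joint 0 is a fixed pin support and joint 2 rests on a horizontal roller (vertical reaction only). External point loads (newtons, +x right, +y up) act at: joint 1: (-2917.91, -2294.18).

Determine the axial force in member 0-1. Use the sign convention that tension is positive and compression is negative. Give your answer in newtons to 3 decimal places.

-3663.168

N=3 nodes, M=3 members, R=3 reactions → 2N=6, M+R=6
member 0 (0-1): L=6.3968, (cx,cy)=(0.7261,0.6875)
member 1 (0-2): L=9.7000, (cx,cy)=(1.0000,0.0000)
member 2 (1-2): L=6.7004, (cx,cy)=(0.7544,-0.6564)
solve A·x = −loads:
  F[0-1] = -3663.1680 N (compression)
  F[0-2] = -257.9012 N (compression)
  F[1-2] = +341.8481 N (tension)
  Rx@0 = +2917.9100 N
  Ry@0 = +2518.5617 N
  Ry@2 = -224.3817 N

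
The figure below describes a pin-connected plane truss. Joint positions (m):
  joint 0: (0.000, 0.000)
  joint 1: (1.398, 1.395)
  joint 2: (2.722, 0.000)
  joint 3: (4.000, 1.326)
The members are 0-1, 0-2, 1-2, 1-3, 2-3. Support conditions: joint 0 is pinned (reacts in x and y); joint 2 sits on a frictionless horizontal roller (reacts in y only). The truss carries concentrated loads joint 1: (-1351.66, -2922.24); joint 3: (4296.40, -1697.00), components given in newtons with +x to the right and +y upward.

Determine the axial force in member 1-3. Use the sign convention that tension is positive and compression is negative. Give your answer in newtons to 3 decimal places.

N=4 nodes, M=5 members, R=3 reactions → 2N=8, M+R=8
member 0 (0-1): L=1.9750, (cx,cy)=(0.7079,0.7063)
member 1 (0-2): L=2.7220, (cx,cy)=(1.0000,0.0000)
member 2 (1-2): L=1.9233, (cx,cy)=(0.6884,-0.7253)
member 3 (1-3): L=2.6029, (cx,cy)=(0.9996,-0.0265)
member 4 (2-3): L=1.8416, (cx,cy)=(0.6940,0.7200)
solve A·x = −loads:
  F[0-1] = +1098.0429 N (tension)
  F[0-2] = +2167.4729 N (tension)
  F[1-2] = -5309.6601 N (compression)
  F[1-3] = +5786.1717 N (tension)
  F[2-3] = -2143.8552 N (compression)
  Rx@0 = -2944.7400 N
  Ry@0 = -775.5992 N
  Ry@2 = +5394.8392 N

5786.172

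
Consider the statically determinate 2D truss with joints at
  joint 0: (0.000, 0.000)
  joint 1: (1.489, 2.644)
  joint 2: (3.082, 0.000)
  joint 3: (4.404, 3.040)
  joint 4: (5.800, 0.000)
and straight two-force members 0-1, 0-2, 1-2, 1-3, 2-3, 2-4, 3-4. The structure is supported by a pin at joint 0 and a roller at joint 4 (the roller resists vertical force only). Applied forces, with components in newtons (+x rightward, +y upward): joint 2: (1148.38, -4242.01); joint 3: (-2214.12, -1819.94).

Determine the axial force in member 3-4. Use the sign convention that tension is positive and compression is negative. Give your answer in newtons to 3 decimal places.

-2724.046

N=5 nodes, M=7 members, R=3 reactions → 2N=10, M+R=10
member 0 (0-1): L=3.0344, (cx,cy)=(0.4907,0.8713)
member 1 (0-2): L=3.0820, (cx,cy)=(1.0000,0.0000)
member 2 (1-2): L=3.0868, (cx,cy)=(0.5161,-0.8565)
member 3 (1-3): L=2.9418, (cx,cy)=(0.9909,0.1346)
member 4 (2-3): L=3.3150, (cx,cy)=(0.3988,0.9170)
member 5 (2-4): L=2.7180, (cx,cy)=(1.0000,0.0000)
member 6 (3-4): L=3.3452, (cx,cy)=(0.4173,-0.9088)
solve A·x = −loads:
  F[0-1] = -4116.0557 N (compression)
  F[0-2] = +954.0055 N (tension)
  F[1-2] = +3574.2069 N (tension)
  F[1-3] = -3899.7704 N (compression)
  F[2-3] = +1287.3244 N (tension)
  F[2-4] = +1136.7809 N (tension)
  F[3-4] = -2724.0461 N (compression)
  Rx@0 = +1065.7400 N
  Ry@0 = +3586.4387 N
  Ry@4 = +2475.5113 N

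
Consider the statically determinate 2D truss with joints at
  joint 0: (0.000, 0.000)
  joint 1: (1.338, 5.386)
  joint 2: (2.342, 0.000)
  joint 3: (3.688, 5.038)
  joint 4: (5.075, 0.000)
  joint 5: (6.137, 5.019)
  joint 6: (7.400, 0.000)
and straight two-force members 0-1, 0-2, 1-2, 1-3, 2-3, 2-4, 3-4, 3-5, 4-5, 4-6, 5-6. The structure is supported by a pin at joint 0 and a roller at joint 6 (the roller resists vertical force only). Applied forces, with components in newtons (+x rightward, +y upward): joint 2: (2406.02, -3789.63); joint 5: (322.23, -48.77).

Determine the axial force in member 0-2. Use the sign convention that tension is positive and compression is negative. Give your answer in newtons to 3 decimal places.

3319.503

N=7 nodes, M=11 members, R=3 reactions → 2N=14, M+R=14
member 0 (0-1): L=5.5497, (cx,cy)=(0.2411,0.9705)
member 1 (0-2): L=2.3420, (cx,cy)=(1.0000,0.0000)
member 2 (1-2): L=5.4788, (cx,cy)=(0.1833,-0.9831)
member 3 (1-3): L=2.3756, (cx,cy)=(0.9892,-0.1465)
member 4 (2-3): L=5.2147, (cx,cy)=(0.2581,0.9661)
member 5 (2-4): L=2.7330, (cx,cy)=(1.0000,0.0000)
member 6 (3-4): L=5.2254, (cx,cy)=(0.2654,-0.9641)
member 7 (3-5): L=2.4491, (cx,cy)=(1.0000,-0.0078)
member 8 (4-5): L=5.1301, (cx,cy)=(0.2070,0.9783)
member 9 (4-6): L=2.3250, (cx,cy)=(1.0000,0.0000)
member 10 (5-6): L=5.1755, (cx,cy)=(0.2440,-0.9698)
solve A·x = −loads:
  F[0-1] = -2452.3776 N (compression)
  F[0-2] = +3319.5031 N (tension)
  F[1-2] = +2581.3558 N (tension)
  F[1-3] = -1075.8994 N (compression)
  F[2-3] = +1295.9002 N (tension)
  F[2-4] = +1052.0303 N (tension)
  F[3-4] = -1459.2814 N (compression)
  F[3-5] = -342.4703 N (compression)
  F[4-5] = +1438.0877 N (tension)
  F[4-6] = +366.9880 N (tension)
  F[5-6] = -1503.8295 N (compression)
  Rx@0 = -2728.2500 N
  Ry@0 = +2380.0368 N
  Ry@6 = +1458.3632 N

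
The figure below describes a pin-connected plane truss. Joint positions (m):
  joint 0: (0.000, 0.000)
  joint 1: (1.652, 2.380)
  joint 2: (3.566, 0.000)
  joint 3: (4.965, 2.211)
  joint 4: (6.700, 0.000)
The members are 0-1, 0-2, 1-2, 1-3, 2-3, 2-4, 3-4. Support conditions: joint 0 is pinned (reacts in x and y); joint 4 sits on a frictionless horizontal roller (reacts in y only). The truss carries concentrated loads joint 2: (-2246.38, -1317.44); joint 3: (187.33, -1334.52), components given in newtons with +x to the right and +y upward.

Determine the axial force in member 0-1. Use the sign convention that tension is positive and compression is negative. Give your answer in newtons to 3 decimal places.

N=5 nodes, M=7 members, R=3 reactions → 2N=10, M+R=10
member 0 (0-1): L=2.8972, (cx,cy)=(0.5702,0.8215)
member 1 (0-2): L=3.5660, (cx,cy)=(1.0000,0.0000)
member 2 (1-2): L=3.0541, (cx,cy)=(0.6267,-0.7793)
member 3 (1-3): L=3.3173, (cx,cy)=(0.9987,-0.0509)
member 4 (2-3): L=2.6164, (cx,cy)=(0.5347,0.8450)
member 5 (2-4): L=3.1340, (cx,cy)=(1.0000,0.0000)
member 6 (3-4): L=2.8105, (cx,cy)=(0.6173,-0.7867)
solve A·x = −loads:
  F[0-1] = -1095.5740 N (compression)
  F[0-2] = -1434.3376 N (compression)
  F[1-2] = +1246.9898 N (tension)
  F[1-3] = -1408.0162 N (compression)
  F[2-3] = +409.0906 N (tension)
  F[2-4] = +1374.7781 N (tension)
  F[3-4] = -2226.9589 N (compression)
  Rx@0 = +2059.0500 N
  Ry@0 = +900.0093 N
  Ry@4 = +1751.9507 N

-1095.574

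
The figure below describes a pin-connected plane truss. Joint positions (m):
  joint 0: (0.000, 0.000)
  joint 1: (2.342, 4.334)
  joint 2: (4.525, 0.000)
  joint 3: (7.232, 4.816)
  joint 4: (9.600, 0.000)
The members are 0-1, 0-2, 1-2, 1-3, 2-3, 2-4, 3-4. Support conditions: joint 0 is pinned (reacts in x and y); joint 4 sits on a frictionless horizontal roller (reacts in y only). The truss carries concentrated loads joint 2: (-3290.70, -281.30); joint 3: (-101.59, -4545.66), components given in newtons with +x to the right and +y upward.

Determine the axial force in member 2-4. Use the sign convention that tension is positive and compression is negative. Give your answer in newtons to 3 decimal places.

1723.893

N=5 nodes, M=7 members, R=3 reactions → 2N=10, M+R=10
member 0 (0-1): L=4.9263, (cx,cy)=(0.4754,0.8798)
member 1 (0-2): L=4.5250, (cx,cy)=(1.0000,0.0000)
member 2 (1-2): L=4.8527, (cx,cy)=(0.4498,-0.8931)
member 3 (1-3): L=4.9137, (cx,cy)=(0.9952,0.0981)
member 4 (2-3): L=5.5246, (cx,cy)=(0.4900,0.8717)
member 5 (2-4): L=5.0750, (cx,cy)=(1.0000,0.0000)
member 6 (3-4): L=5.3667, (cx,cy)=(0.4412,-0.8974)
solve A·x = −loads:
  F[0-1] = -1501.4617 N (compression)
  F[0-2] = -2678.4852 N (compression)
  F[1-2] = +1334.0259 N (tension)
  F[1-3] = -1320.2829 N (compression)
  F[2-3] = -1044.0438 N (compression)
  F[2-4] = +1723.8926 N (tension)
  F[3-4] = -3906.9189 N (compression)
  Rx@0 = +3392.2900 N
  Ry@0 = +1320.9352 N
  Ry@4 = +3506.0248 N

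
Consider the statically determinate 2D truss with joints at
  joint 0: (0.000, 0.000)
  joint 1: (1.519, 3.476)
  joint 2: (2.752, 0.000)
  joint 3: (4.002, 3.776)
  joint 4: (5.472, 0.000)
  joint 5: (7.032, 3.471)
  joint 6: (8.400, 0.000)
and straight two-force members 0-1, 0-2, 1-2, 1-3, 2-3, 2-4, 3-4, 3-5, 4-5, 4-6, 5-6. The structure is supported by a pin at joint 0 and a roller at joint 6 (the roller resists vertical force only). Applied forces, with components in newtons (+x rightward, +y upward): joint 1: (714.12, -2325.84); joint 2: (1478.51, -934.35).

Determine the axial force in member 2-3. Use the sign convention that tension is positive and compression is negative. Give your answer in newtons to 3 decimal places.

N=7 nodes, M=11 members, R=3 reactions → 2N=14, M+R=14
member 0 (0-1): L=3.7934, (cx,cy)=(0.4004,0.9163)
member 1 (0-2): L=2.7520, (cx,cy)=(1.0000,0.0000)
member 2 (1-2): L=3.6882, (cx,cy)=(0.3343,-0.9425)
member 3 (1-3): L=2.5011, (cx,cy)=(0.9928,0.1199)
member 4 (2-3): L=3.9775, (cx,cy)=(0.3143,0.9493)
member 5 (2-4): L=2.7200, (cx,cy)=(1.0000,0.0000)
member 6 (3-4): L=4.0520, (cx,cy)=(0.3628,-0.9319)
member 7 (3-5): L=3.0453, (cx,cy)=(0.9950,-0.1002)
member 8 (4-5): L=3.8054, (cx,cy)=(0.4099,0.9121)
member 9 (4-6): L=2.9280, (cx,cy)=(1.0000,0.0000)
member 10 (5-6): L=3.7309, (cx,cy)=(0.3667,-0.9304)
solve A·x = −loads:
  F[0-1] = -2442.3387 N (compression)
  F[0-2] = +3170.6196 N (tension)
  F[1-2] = -297.4021 N (compression)
  F[1-3] = -1604.2682 N (compression)
  F[2-3] = +1279.4648 N (tension)
  F[2-4] = +1190.5930 N (tension)
  F[3-4] = -1007.8262 N (compression)
  F[3-5] = -829.1431 N (compression)
  F[4-5] = +1029.6617 N (tension)
  F[4-6] = +402.8762 N (tension)
  F[5-6] = -1098.7367 N (compression)
  Rx@0 = -2192.6300 N
  Ry@0 = +2237.9801 N
  Ry@6 = +1022.2099 N

1279.465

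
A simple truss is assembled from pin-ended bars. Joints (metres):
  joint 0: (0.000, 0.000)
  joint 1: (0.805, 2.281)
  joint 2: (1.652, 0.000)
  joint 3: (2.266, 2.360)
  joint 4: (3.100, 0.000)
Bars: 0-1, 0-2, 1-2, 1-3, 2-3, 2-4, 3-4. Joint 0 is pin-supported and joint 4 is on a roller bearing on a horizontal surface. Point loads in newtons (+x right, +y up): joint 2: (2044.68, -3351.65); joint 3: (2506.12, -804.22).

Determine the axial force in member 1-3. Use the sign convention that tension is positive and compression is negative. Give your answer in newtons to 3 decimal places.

N=5 nodes, M=7 members, R=3 reactions → 2N=10, M+R=10
member 0 (0-1): L=2.4189, (cx,cy)=(0.3328,0.9430)
member 1 (0-2): L=1.6520, (cx,cy)=(1.0000,0.0000)
member 2 (1-2): L=2.4332, (cx,cy)=(0.3481,-0.9375)
member 3 (1-3): L=1.4631, (cx,cy)=(0.9985,0.0540)
member 4 (2-3): L=2.4386, (cx,cy)=(0.2518,0.9678)
member 5 (2-4): L=1.4480, (cx,cy)=(1.0000,0.0000)
member 6 (3-4): L=2.5030, (cx,cy)=(0.3332,-0.9429)
solve A·x = −loads:
  F[0-1] = +133.5940 N (tension)
  F[0-2] = +4506.3401 N (tension)
  F[1-2] = -129.2247 N (compression)
  F[1-3] = +89.5742 N (tension)
  F[2-3] = +3588.4016 N (tension)
  F[2-4] = +1513.1618 N (tension)
  F[3-4] = -4541.3532 N (compression)
  Rx@0 = -4550.8000 N
  Ry@0 = -125.9789 N
  Ry@4 = +4281.8489 N

89.574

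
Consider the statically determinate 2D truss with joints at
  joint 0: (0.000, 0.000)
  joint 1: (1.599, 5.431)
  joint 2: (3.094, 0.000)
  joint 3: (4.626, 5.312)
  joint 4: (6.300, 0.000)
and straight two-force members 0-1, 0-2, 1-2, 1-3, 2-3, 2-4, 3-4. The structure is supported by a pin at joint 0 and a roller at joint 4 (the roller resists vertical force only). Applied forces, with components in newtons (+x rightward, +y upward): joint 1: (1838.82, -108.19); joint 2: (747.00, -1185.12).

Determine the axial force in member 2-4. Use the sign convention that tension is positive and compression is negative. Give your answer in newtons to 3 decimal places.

N=5 nodes, M=7 members, R=3 reactions → 2N=10, M+R=10
member 0 (0-1): L=5.6615, (cx,cy)=(0.2824,0.9593)
member 1 (0-2): L=3.0940, (cx,cy)=(1.0000,0.0000)
member 2 (1-2): L=5.6330, (cx,cy)=(0.2654,-0.9641)
member 3 (1-3): L=3.0293, (cx,cy)=(0.9992,-0.0393)
member 4 (2-3): L=5.5285, (cx,cy)=(0.2771,0.9608)
member 5 (2-4): L=3.2060, (cx,cy)=(1.0000,0.0000)
member 6 (3-4): L=5.5695, (cx,cy)=(0.3006,-0.9538)
solve A·x = −loads:
  F[0-1] = +939.6094 N (tension)
  F[0-2] = +2320.4423 N (tension)
  F[1-2] = -993.6915 N (compression)
  F[1-3] = -1310.7283 N (compression)
  F[2-3] = +2230.5271 N (tension)
  F[2-4] = +691.6169 N (tension)
  F[3-4] = -2301.0623 N (compression)
  Rx@0 = -2585.8200 N
  Ry@0 = -901.3548 N
  Ry@4 = +2194.6648 N

691.617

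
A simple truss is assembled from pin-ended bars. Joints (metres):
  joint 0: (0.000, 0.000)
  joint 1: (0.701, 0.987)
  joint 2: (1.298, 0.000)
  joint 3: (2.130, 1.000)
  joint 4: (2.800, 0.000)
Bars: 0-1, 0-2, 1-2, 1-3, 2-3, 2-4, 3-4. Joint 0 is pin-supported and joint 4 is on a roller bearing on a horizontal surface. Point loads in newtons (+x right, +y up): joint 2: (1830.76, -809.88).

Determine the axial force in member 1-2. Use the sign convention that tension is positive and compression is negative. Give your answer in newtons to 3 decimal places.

N=5 nodes, M=7 members, R=3 reactions → 2N=10, M+R=10
member 0 (0-1): L=1.2106, (cx,cy)=(0.5790,0.8153)
member 1 (0-2): L=1.2980, (cx,cy)=(1.0000,0.0000)
member 2 (1-2): L=1.1535, (cx,cy)=(0.5176,-0.8557)
member 3 (1-3): L=1.4291, (cx,cy)=(1.0000,0.0091)
member 4 (2-3): L=1.3009, (cx,cy)=(0.6396,0.7687)
member 5 (2-4): L=1.5020, (cx,cy)=(1.0000,0.0000)
member 6 (3-4): L=1.2037, (cx,cy)=(0.5566,-0.8308)
solve A·x = −loads:
  F[0-1] = -532.8669 N (compression)
  F[0-2] = +2139.3156 N (tension)
  F[1-2] = +501.6921 N (tension)
  F[1-3] = -568.2310 N (compression)
  F[2-3] = +495.1137 N (tension)
  F[2-4] = +251.5429 N (tension)
  F[3-4] = -451.9148 N (compression)
  Rx@0 = -1830.7600 N
  Ry@0 = +434.4428 N
  Ry@4 = +375.4372 N

501.692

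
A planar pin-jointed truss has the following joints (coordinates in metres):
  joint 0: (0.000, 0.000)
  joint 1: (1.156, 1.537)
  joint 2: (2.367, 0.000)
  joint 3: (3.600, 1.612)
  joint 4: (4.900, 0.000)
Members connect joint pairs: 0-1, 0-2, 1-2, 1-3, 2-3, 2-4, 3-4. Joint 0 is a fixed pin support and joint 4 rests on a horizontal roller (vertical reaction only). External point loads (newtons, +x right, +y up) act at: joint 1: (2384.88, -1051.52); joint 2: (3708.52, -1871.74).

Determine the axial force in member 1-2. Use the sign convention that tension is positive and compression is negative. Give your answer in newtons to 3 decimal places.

-155.837

N=5 nodes, M=7 members, R=3 reactions → 2N=10, M+R=10
member 0 (0-1): L=1.9232, (cx,cy)=(0.6011,0.7992)
member 1 (0-2): L=2.3670, (cx,cy)=(1.0000,0.0000)
member 2 (1-2): L=1.9568, (cx,cy)=(0.6189,-0.7855)
member 3 (1-3): L=2.4452, (cx,cy)=(0.9995,0.0307)
member 4 (2-3): L=2.0295, (cx,cy)=(0.6075,0.7943)
member 5 (2-4): L=2.5330, (cx,cy)=(1.0000,0.0000)
member 6 (3-4): L=2.0709, (cx,cy)=(0.6278,-0.7784)
solve A·x = −loads:
  F[0-1] = -1279.9846 N (compression)
  F[0-2] = +6862.7744 N (tension)
  F[1-2] = -155.8373 N (compression)
  F[1-3] = -3059.2490 N (compression)
  F[2-3] = +2510.6107 N (tension)
  F[2-4] = +1532.5093 N (tension)
  F[3-4] = -2441.2637 N (compression)
  Rx@0 = -6093.4000 N
  Ry@0 = +1022.9485 N
  Ry@4 = +1900.3115 N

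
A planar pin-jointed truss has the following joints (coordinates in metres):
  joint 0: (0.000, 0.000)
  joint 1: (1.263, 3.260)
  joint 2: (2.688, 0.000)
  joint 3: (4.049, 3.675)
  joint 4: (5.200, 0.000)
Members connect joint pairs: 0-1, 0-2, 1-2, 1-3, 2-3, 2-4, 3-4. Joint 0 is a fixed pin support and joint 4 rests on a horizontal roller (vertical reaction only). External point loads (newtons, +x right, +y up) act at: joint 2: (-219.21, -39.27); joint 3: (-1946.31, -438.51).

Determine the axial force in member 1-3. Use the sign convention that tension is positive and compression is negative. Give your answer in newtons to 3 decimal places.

N=5 nodes, M=7 members, R=3 reactions → 2N=10, M+R=10
member 0 (0-1): L=3.4961, (cx,cy)=(0.3613,0.9325)
member 1 (0-2): L=2.6880, (cx,cy)=(1.0000,0.0000)
member 2 (1-2): L=3.5578, (cx,cy)=(0.4005,-0.9163)
member 3 (1-3): L=2.8167, (cx,cy)=(0.9891,0.1473)
member 4 (2-3): L=3.9189, (cx,cy)=(0.3473,0.9378)
member 5 (2-4): L=2.5120, (cx,cy)=(1.0000,0.0000)
member 6 (3-4): L=3.8510, (cx,cy)=(0.2989,-0.9543)
solve A·x = −loads:
  F[0-1] = -1599.5766 N (compression)
  F[0-2] = -1587.6587 N (compression)
  F[1-2] = +1440.1100 N (tension)
  F[1-3] = -1167.3997 N (compression)
  F[2-3] = -1365.2595 N (compression)
  F[2-4] = -317.5100 N (compression)
  F[3-4] = +1062.3288 N (tension)
  Rx@0 = +2165.5200 N
  Ry@0 = +1491.5501 N
  Ry@4 = -1013.7701 N

-1167.400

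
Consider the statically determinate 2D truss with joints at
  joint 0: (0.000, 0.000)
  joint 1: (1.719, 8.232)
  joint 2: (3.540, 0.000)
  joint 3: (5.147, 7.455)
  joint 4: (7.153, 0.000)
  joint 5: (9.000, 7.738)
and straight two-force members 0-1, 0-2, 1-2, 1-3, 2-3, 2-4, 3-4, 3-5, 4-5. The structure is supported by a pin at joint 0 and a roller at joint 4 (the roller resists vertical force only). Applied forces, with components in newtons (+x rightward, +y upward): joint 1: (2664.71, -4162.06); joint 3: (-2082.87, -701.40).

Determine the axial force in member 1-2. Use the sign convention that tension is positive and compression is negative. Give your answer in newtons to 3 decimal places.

N=6 nodes, M=9 members, R=3 reactions → 2N=12, M+R=12
member 0 (0-1): L=8.4096, (cx,cy)=(0.2044,0.9789)
member 1 (0-2): L=3.5400, (cx,cy)=(1.0000,0.0000)
member 2 (1-2): L=8.4310, (cx,cy)=(0.2160,-0.9764)
member 3 (1-3): L=3.5150, (cx,cy)=(0.9753,-0.2211)
member 4 (2-3): L=7.6262, (cx,cy)=(0.2107,0.9775)
member 5 (2-4): L=3.6130, (cx,cy)=(1.0000,0.0000)
member 6 (3-4): L=7.7202, (cx,cy)=(0.2598,-0.9657)
member 7 (3-5): L=3.8634, (cx,cy)=(0.9973,0.0733)
member 8 (4-5): L=7.9554, (cx,cy)=(0.2322,0.9727)
solve A·x = −loads:
  F[0-1] = -2515.7996 N (compression)
  F[0-2] = +1096.0948 N (tension)
  F[1-2] = -1055.4087 N (compression)
  F[1-3] = -3025.8649 N (compression)
  F[2-3] = +1054.1665 N (tension)
  F[2-4] = +646.0048 N (tension)
  F[3-4] = -2486.1757 N (compression)
  F[3-5] = -0.0000 N (compression)
  F[4-5] = +0.0000 N (tension)
  Rx@0 = -581.8400 N
  Ry@0 = +2462.6794 N
  Ry@4 = +2400.7806 N

-1055.409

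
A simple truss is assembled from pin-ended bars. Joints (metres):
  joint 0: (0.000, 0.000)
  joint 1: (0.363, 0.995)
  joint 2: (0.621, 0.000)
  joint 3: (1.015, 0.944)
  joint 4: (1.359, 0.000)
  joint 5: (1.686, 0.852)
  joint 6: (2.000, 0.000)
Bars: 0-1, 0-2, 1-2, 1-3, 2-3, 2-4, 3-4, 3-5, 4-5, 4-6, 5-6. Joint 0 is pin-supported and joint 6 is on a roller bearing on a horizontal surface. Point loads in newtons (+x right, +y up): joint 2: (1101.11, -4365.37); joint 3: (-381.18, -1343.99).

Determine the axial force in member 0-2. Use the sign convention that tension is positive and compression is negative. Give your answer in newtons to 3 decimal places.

2125.143

N=7 nodes, M=11 members, R=3 reactions → 2N=14, M+R=14
member 0 (0-1): L=1.0591, (cx,cy)=(0.3427,0.9394)
member 1 (0-2): L=0.6210, (cx,cy)=(1.0000,0.0000)
member 2 (1-2): L=1.0279, (cx,cy)=(0.2510,-0.9680)
member 3 (1-3): L=0.6540, (cx,cy)=(0.9970,-0.0780)
member 4 (2-3): L=1.0229, (cx,cy)=(0.3852,0.9228)
member 5 (2-4): L=0.7380, (cx,cy)=(1.0000,0.0000)
member 6 (3-4): L=1.0047, (cx,cy)=(0.3424,-0.9396)
member 7 (3-5): L=0.6773, (cx,cy)=(0.9907,-0.1358)
member 8 (4-5): L=0.9126, (cx,cy)=(0.3583,0.9336)
member 9 (4-6): L=0.6410, (cx,cy)=(1.0000,0.0000)
member 10 (5-6): L=0.9080, (cx,cy)=(0.3458,-0.9383)
solve A·x = −loads:
  F[0-1] = -4100.0777 N (compression)
  F[0-2] = +2125.1430 N (tension)
  F[1-2] = +4177.4141 N (tension)
  F[1-3] = -2461.2220 N (compression)
  F[2-3] = +348.5771 N (tension)
  F[2-4] = +1938.2852 N (tension)
  F[3-4] = -1783.3508 N (compression)
  F[3-5] = -1340.1190 N (compression)
  F[4-5] = +1794.7377 N (tension)
  F[4-6] = +684.6104 N (tension)
  F[5-6] = -1979.7447 N (compression)
  Rx@0 = -719.9300 N
  Ry@0 = +3851.7547 N
  Ry@6 = +1857.6054 N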